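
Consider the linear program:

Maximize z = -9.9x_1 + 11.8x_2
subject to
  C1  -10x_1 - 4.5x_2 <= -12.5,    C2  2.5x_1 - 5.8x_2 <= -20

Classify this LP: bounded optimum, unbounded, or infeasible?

unbounded

From the feasible point (-70/277, 925/277), moving in the direction (-4.5, 10) keeps every constraint satisfied while z increases without bound.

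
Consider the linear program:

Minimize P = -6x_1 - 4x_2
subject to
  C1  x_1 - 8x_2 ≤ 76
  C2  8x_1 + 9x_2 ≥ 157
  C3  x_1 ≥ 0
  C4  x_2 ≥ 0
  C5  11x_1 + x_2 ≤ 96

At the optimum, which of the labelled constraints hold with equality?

C3 and C5

Extreme points and P = -6x_1 - 4x_2:
  (0, 157/9) → P = -628/9
  (101/13, 137/13) → P = -1154/13
  (0, 96) → P = -384

The minimum is at (0, 96). Substituting into each constraint, equality holds for C3 and C5; the remaining constraints have slack.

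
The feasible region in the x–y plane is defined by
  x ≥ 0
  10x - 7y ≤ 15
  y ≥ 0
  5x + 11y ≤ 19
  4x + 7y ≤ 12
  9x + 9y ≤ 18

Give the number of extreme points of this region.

Of the 15 pairwise boundary intersections, those satisfying every inequality are:
  (0, 0)
  (0, 12/7)
  (3/2, 0)
  (29/17, 5/17)
  (2/3, 4/3)

5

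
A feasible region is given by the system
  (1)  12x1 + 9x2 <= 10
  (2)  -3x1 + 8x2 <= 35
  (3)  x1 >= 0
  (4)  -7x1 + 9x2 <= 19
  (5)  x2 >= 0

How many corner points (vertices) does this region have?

Intersecting each pair of boundary lines and keeping only the points that satisfy every inequality leaves:
  (0, 10/9)
  (5/6, 0)
  (0, 0)

3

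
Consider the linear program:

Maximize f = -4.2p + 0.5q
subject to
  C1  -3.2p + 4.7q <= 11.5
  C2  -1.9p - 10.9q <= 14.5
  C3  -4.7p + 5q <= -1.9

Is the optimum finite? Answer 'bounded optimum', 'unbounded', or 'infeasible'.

Feasible corners and f = -4.2p + 0.5q:
  (949/87, 859/87) → f = -35563/870
  (-5179/6073, -7176/6073) → f = 90819/30365
The feasible region has finitely many vertices and no improving ray; the maximum is 90819/30365 at (-5179/6073, -7176/6073).

bounded optimum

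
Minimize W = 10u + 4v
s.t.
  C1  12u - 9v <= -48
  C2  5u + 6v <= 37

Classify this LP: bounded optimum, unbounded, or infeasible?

unbounded

From the feasible point (5/13, 76/13), moving in the direction (-9, -12) keeps every constraint satisfied while W decreases without bound.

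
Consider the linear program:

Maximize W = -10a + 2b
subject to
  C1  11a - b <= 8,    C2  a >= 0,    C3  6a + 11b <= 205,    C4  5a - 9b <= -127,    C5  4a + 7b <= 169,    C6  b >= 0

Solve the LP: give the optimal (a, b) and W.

Extreme points and W = -10a + 2b:
  (293/127, 2207/127) → W = 1484/127
  (199/94, 1437/94) → W = 442/47
  (0, 205/11) → W = 410/11
  (0, 127/9) → W = 254/9

The binding constraints are a = 0 and 6a + 11b = 205.
Solving simultaneously gives a = 0, b = 205/11.

a = 0, b = 205/11, maximum W = 410/11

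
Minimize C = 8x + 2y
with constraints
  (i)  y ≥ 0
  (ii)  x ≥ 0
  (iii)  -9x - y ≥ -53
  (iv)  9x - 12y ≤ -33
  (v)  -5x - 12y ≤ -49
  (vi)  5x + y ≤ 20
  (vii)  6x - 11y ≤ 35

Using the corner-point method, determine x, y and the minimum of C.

x = 0, y = 49/12, minimum C = 49/6

Vertices and C = 8x + 2y:
  (0, 49/12) → C = 49/6
  (0, 20) → C = 40
  (8/7, 101/28) → C = 229/14
  (3, 5) → C = 34

The binding constraints are x = 0 and -5x - 12y = -49.
Solving simultaneously gives x = 0, y = 49/12.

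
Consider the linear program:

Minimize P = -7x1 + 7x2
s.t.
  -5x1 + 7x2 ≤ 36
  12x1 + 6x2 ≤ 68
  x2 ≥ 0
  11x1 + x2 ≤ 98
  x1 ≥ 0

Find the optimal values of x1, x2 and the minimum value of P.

x1 = 17/3, x2 = 0, minimum P = -119/3

Vertices and P = -7x1 + 7x2:
  (130/57, 386/57) → P = 1792/57
  (0, 36/7) → P = 36
  (17/3, 0) → P = -119/3
  (0, 0) → P = 0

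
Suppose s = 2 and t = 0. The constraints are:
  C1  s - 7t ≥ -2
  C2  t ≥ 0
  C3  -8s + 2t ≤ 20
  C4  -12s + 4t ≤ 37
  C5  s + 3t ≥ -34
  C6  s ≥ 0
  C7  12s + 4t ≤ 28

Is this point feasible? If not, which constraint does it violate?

feasible

C1: 2 ≥ -2 ✓
C2: 0 ≥ 0 ✓
C3: -16 ≤ 20 ✓
C4: -24 ≤ 37 ✓
C5: 2 ≥ -34 ✓
C6: 2 ≥ 0 ✓
C7: 24 ≤ 28 ✓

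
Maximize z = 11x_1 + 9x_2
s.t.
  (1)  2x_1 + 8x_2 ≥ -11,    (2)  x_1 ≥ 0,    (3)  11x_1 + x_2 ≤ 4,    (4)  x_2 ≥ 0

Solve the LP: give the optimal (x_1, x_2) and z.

Vertices and z = 11x_1 + 9x_2:
  (0, 4) → z = 36
  (0, 0) → z = 0
  (4/11, 0) → z = 4

x_1 = 0, x_2 = 4, maximum z = 36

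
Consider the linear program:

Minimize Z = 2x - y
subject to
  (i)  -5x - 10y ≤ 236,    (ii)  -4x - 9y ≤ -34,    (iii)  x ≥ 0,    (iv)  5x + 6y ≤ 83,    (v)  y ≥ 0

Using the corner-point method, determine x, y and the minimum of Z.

x = 0, y = 83/6, minimum Z = -83/6

Feasible corners and Z = 2x - y:
  (0, 34/9) → Z = -34/9
  (17/2, 0) → Z = 17
  (0, 83/6) → Z = -83/6
  (83/5, 0) → Z = 166/5

The optimum lies where x = 0 and 5x + 6y = 83.
Solving simultaneously gives x = 0, y = 83/6.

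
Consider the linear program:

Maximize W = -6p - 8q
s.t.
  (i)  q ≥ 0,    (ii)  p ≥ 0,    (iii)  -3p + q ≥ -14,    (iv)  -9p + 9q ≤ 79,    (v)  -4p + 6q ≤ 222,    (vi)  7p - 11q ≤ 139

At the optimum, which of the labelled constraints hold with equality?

Feasible corners and W = -6p - 8q:
  (0, 0) → W = 0
  (14/3, 0) → W = -28
  (0, 79/9) → W = -632/9
  (205/18, 121/6) → W = -689/3

The maximum is at (0, 0). Substituting into each constraint, equality holds for (i) and (ii); the remaining constraints have slack.

(i) and (ii)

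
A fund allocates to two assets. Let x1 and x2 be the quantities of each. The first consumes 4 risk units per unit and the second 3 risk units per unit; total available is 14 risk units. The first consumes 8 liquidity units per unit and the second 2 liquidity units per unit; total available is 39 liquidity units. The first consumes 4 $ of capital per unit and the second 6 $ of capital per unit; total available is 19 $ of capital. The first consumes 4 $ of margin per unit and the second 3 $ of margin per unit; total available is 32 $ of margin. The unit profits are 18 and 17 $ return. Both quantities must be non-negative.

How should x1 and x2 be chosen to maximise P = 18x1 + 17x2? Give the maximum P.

x1 = 9/4, x2 = 5/3, maximum P = 413/6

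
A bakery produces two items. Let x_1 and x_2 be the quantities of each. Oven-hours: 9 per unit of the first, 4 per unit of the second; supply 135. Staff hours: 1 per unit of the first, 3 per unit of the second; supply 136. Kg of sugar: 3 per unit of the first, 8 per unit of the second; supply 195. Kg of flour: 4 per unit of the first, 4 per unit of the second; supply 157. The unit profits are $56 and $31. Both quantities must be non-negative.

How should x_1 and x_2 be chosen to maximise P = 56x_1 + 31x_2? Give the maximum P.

x_1 = 5, x_2 = 45/2, maximum P = 1955/2

Corner points and P = 56x_1 + 31x_2:
  (0, 0) → P = 0
  (0, 195/8) → P = 6045/8
  (15, 0) → P = 840
  (5, 45/2) → P = 1955/2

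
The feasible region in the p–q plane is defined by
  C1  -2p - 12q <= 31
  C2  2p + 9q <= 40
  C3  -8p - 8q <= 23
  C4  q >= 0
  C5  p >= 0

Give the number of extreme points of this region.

The feasible vertices (each the meet of two boundaries and inside every other half-plane) are:
  (20, 0)
  (0, 40/9)
  (0, 0)

3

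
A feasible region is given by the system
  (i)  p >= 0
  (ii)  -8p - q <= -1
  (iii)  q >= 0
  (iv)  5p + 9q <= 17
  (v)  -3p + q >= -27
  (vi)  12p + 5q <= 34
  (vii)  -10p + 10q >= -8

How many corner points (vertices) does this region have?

Pairwise boundary intersections that survive every other constraint:
  (0, 1)
  (0, 17/9)
  (1/8, 0)
  (4/5, 0)
  (121/70, 13/14)

5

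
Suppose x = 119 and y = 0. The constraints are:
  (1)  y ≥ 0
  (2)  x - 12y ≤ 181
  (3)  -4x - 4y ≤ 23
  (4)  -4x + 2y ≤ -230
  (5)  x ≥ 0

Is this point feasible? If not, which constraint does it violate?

feasible

(1): 0 ≥ 0 ✓
(2): 119 ≤ 181 ✓
(3): -476 ≤ 23 ✓
(4): -476 ≤ -230 ✓
(5): 119 ≥ 0 ✓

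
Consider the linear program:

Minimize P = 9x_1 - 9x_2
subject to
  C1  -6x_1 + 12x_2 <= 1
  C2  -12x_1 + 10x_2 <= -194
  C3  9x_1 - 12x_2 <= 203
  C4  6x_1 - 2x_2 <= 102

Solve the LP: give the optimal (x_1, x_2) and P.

The binding constraints are -12x_1 + 10x_2 = -194 and 6x_1 - 2x_2 = 102.
Solving simultaneously gives x_1 = 158/9, x_2 = 5/3.

x_1 = 158/9, x_2 = 5/3, minimum P = 143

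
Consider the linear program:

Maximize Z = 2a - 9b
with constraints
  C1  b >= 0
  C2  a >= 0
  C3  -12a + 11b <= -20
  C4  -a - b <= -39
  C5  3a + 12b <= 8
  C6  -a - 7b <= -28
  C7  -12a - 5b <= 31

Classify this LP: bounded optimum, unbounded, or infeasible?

infeasible

The boundaries b = 0 and -a - b = -39 meet at (39, 0), but that point violates 3a + 12b ≤ 8. Every candidate vertex is excluded by some other constraint, so the feasible region is empty.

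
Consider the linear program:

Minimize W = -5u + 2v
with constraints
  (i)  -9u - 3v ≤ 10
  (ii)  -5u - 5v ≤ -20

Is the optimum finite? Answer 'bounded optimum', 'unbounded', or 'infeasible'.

unbounded

From the feasible point (-11/3, 23/3), moving in the direction (5, -5) keeps every constraint satisfied while W decreases without bound.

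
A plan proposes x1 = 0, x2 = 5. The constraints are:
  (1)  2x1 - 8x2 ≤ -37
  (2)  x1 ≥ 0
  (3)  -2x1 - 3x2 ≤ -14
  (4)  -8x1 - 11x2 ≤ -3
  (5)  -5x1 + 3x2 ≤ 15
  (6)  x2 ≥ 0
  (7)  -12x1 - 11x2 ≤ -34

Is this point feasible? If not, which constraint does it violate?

(1): -40 ≤ -37 ✓
(2): 0 ≥ 0 ✓
(3): -15 ≤ -14 ✓
(4): -55 ≤ -3 ✓
(5): 15 ≤ 15 ✓
(6): 5 ≥ 0 ✓
(7): -55 ≤ -34 ✓

feasible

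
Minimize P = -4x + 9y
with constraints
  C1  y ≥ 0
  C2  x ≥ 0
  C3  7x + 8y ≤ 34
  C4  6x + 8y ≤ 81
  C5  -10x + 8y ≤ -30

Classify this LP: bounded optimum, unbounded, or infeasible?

Feasible corners and P = -4x + 9y:
  (34/7, 0) → P = -136/7
  (3, 0) → P = -12
  (64/17, 65/68) → P = -439/68
The feasible region has finitely many vertices and no improving ray; the minimum is -136/7 at (34/7, 0).

bounded optimum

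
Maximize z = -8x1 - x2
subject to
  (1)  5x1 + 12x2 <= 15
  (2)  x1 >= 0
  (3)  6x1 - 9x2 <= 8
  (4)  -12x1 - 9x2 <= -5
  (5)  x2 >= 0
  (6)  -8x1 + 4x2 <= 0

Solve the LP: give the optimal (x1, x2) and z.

x1 = 1/6, x2 = 1/3, maximum z = -5/3

Feasible corners and z = -8x1 - x2:
  (77/39, 50/117) → z = -146/9
  (15/29, 30/29) → z = -150/29
  (4/3, 0) → z = -32/3
  (5/12, 0) → z = -10/3
  (1/6, 1/3) → z = -5/3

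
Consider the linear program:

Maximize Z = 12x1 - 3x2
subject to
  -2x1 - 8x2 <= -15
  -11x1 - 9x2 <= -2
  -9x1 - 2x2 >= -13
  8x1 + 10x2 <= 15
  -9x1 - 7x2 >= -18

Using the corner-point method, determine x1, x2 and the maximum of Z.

x1 = -15/22, x2 = 45/22, maximum Z = -315/22

At the optimal vertex, -2x1 - 8x2 = -15 and 8x1 + 10x2 = 15.
Solving simultaneously gives x1 = -15/22, x2 = 45/22.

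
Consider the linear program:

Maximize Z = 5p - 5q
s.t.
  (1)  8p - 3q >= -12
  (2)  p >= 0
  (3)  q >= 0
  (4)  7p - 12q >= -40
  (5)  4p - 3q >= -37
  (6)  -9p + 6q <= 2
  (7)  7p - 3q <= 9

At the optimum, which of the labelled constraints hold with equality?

(3) and (7)

Corner points and Z = 5p - 5q:
  (0, 0) → Z = 0
  (0, 1/3) → Z = -5/3
  (9/7, 0) → Z = 45/7
  (36/11, 173/33) → Z = -325/33
  (76/21, 49/9) → Z = -575/63

The maximum is at (9/7, 0). Substituting into each constraint, equality holds for (3) and (7); the remaining constraints have slack.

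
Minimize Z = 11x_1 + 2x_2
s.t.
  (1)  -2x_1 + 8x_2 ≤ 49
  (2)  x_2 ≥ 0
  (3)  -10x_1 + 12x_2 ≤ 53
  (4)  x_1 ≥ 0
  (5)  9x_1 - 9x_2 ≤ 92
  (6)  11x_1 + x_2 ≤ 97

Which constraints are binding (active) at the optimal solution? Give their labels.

(2) and (4)

Corner points and Z = 11x_1 + 2x_2:
  (41/14, 48/7) → Z = 643/14
  (727/90, 733/90) → Z = 9463/90
  (0, 0) → Z = 0
  (97/11, 0) → Z = 97
  (0, 53/12) → Z = 53/6

The minimum is at (0, 0). Substituting into each constraint, equality holds for (2) and (4); the remaining constraints have slack.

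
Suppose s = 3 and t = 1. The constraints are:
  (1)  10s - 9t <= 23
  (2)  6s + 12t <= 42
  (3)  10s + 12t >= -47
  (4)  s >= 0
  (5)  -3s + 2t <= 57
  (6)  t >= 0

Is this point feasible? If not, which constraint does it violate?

(1): 21 ≤ 23 ✓
(2): 30 ≤ 42 ✓
(3): 42 ≥ -47 ✓
(4): 3 ≥ 0 ✓
(5): -7 ≤ 57 ✓
(6): 1 ≥ 0 ✓

feasible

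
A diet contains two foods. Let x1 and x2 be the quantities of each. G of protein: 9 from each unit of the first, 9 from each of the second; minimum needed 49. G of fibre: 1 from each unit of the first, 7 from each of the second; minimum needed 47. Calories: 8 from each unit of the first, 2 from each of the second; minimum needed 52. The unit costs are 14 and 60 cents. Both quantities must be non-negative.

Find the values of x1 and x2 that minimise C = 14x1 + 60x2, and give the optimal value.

x1 = 5, x2 = 6, minimum C = 430

Vertices and C = 14x1 + 60x2:
  (0, 26) → C = 1560
  (47, 0) → C = 658
  (5, 6) → C = 430
The feasible region is unbounded (it extends along (0, 1), (1, 0)), but C strictly increases along every unbounded feasible direction, so there is no improving ray and the minimum is attained at a vertex.

The optimum lies where x1 + 7x2 = 47 and 8x1 + 2x2 = 52.
Solving simultaneously gives x1 = 5, x2 = 6.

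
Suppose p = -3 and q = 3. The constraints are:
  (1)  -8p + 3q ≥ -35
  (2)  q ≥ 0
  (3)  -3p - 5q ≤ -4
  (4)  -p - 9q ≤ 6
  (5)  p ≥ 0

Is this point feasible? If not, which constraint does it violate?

Constraint (5): p = -3, which is not ≥ 0. All other constraints are satisfied.

not feasible — violates (5)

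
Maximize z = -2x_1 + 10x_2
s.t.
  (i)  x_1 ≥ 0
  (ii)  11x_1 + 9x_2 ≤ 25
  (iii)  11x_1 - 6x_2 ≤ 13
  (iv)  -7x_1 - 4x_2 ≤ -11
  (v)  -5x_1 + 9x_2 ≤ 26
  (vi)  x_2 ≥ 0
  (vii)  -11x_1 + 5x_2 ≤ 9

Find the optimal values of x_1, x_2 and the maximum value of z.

x_1 = 2/7, x_2 = 17/7, maximum z = 166/7

Corner points and z = -2x_1 + 10x_2:
  (89/55, 4/5) → z = 262/55
  (2/7, 17/7) → z = 166/7
  (59/43, 15/43) → z = 32/43
  (19/79, 184/79) → z = 1802/79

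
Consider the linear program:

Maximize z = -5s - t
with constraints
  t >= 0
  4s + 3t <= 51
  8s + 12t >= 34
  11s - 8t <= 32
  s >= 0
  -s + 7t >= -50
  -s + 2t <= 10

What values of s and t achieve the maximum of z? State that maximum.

s = 0, t = 17/6, maximum z = -17/6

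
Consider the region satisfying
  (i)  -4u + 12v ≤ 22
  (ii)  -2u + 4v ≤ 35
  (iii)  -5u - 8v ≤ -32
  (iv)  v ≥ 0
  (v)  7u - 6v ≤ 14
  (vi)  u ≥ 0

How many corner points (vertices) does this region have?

The feasible vertices (each the meet of two boundaries and inside every other half-plane) are:
  (52/23, 119/46)
  (5, 7/2)
  (152/43, 77/43)

3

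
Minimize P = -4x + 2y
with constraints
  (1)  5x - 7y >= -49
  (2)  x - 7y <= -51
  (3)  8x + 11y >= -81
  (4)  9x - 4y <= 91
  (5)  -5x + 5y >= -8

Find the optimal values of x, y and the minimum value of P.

x = 423/25, y = 383/25, minimum P = -926/25

Vertices and P = -4x + 2y:
  (1/2, 103/14) → P = 89/7
  (833/43, 896/43) → P = -1540/43
  (311/30, 263/30) → P = -359/15
  (423/25, 383/25) → P = -926/25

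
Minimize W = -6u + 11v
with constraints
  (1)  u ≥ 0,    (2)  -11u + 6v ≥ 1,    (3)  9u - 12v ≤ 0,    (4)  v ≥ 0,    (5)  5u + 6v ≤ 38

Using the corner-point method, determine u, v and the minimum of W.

Corner points and W = -6u + 11v:
  (0, 1/6) → W = 11/6
  (0, 19/3) → W = 209/3
  (37/16, 141/32) → W = 1107/32

u = 0, v = 1/6, minimum W = 11/6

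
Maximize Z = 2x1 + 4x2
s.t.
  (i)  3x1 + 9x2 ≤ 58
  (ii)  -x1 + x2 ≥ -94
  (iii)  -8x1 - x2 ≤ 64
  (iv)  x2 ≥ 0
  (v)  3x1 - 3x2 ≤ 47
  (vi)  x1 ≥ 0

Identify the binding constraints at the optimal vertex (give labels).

Corner points and Z = 2x1 + 4x2:
  (199/12, 11/12) → Z = 221/6
  (0, 58/9) → Z = 232/9
  (47/3, 0) → Z = 94/3
  (0, 0) → Z = 0

The maximum is at (199/12, 11/12). Substituting into each constraint, equality holds for (i) and (v); the remaining constraints have slack.

(i) and (v)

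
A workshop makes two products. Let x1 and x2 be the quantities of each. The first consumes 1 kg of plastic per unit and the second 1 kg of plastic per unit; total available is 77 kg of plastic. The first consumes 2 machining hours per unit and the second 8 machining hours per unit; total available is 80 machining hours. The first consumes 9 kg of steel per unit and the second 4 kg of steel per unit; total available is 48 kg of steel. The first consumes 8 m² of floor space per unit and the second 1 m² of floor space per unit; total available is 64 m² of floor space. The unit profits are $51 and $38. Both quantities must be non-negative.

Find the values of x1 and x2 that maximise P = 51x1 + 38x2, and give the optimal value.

Feasible corners and P = 51x1 + 38x2:
  (0, 0) → P = 0
  (0, 10) → P = 380
  (16/3, 0) → P = 272
  (1, 39/4) → P = 843/2

At the optimal vertex, 2x1 + 8x2 = 80 and 9x1 + 4x2 = 48.
Solving simultaneously gives x1 = 1, x2 = 39/4.

x1 = 1, x2 = 39/4, maximum P = 843/2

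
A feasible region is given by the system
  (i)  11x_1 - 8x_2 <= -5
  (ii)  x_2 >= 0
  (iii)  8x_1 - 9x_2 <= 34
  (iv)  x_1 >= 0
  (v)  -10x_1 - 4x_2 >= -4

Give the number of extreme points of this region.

3

Intersecting each pair of boundary lines and keeping only the points that satisfy every inequality leaves:
  (0, 5/8)
  (3/31, 47/62)
  (0, 1)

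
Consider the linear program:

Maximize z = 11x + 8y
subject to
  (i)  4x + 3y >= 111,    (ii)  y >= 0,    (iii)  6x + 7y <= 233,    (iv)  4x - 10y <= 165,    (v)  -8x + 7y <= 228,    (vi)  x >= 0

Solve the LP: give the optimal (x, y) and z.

Corner points and z = 11x + 8y:
  (111/4, 0) → z = 1221/4
  (39/5, 133/5) → z = 1493/5
  (233/6, 0) → z = 2563/6

At the optimal vertex, y = 0 and 6x + 7y = 233.
Solving simultaneously gives x = 233/6, y = 0.

x = 233/6, y = 0, maximum z = 2563/6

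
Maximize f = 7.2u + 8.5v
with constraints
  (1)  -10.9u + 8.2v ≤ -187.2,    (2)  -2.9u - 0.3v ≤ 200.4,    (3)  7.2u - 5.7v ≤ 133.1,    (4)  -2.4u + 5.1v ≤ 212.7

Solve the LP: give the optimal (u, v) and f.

Vertices and f = 7.2u + 8.5v:
  (-2438/309, -10295/309) → f = -1050611/3090
  (89962/1197, 92257/1197) → f = 2045587/1710
  (985/12, 241/3) → f = 7643/6

The optimum lies where 7.2u - 5.7v = 133.1 and -2.4u + 5.1v = 212.7.
Solving simultaneously gives u = 985/12, v = 241/3.

u = 985/12, v = 241/3, maximum f = 7643/6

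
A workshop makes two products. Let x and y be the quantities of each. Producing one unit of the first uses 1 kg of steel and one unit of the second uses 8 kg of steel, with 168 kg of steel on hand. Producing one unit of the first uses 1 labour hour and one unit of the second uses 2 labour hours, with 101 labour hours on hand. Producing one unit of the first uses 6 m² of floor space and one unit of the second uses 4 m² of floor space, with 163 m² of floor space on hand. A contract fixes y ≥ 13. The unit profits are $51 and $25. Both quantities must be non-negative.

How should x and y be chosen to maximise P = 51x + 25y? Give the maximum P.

Extreme points and P = 51x + 25y:
  (0, 21) → P = 525
  (0, 13) → P = 325
  (158/11, 845/44) → P = 53357/44
  (37/2, 13) → P = 2537/2

x = 37/2, y = 13, maximum P = 2537/2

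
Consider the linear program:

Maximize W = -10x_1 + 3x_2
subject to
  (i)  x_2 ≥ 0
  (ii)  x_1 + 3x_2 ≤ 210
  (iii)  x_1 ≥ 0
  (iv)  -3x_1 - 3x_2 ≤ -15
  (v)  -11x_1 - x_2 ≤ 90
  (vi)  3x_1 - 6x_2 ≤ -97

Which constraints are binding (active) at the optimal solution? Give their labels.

Corner points and W = -10x_1 + 3x_2:
  (0, 70) → W = 210
  (323/5, 727/15) → W = -2503/5
  (0, 97/6) → W = 97/2

The maximum is at (0, 70). Substituting into each constraint, equality holds for (ii) and (iii); the remaining constraints have slack.

(ii) and (iii)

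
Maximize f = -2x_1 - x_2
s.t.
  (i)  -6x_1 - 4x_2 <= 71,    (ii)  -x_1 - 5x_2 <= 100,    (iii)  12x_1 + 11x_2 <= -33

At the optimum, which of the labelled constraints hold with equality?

Extreme points and f = -2x_1 - x_2:
  (45/26, -529/26) → f = 439/26
  (-649/18, 109/3) → f = 322/9
  (935/49, -1167/49) → f = -703/49

The maximum is at (-649/18, 109/3). Substituting into each constraint, equality holds for (i) and (iii); the remaining constraints have slack.

(i) and (iii)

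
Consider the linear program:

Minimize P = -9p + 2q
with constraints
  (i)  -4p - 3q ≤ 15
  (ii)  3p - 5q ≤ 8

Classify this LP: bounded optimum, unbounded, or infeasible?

From the feasible point (-51/29, -77/29), moving in the direction (5, 3) keeps every constraint satisfied while P decreases without bound.

unbounded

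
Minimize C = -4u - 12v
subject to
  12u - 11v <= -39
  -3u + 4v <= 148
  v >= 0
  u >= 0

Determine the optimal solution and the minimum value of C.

u = 1472/15, v = 553/5, minimum C = -25796/15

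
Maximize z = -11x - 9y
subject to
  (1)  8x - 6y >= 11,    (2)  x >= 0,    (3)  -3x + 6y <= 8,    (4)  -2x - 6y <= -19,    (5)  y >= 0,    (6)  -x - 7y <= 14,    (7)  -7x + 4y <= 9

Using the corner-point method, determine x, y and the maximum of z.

Corner points and z = -11x - 9y:
  (19/5, 97/30) → z = -709/10
  (3, 13/6) → z = -105/2
  (19/2, 0) → z = -209/2
The feasible region is unbounded (it extends along (1, 0), (2, 1)), but z strictly decreases along every unbounded feasible direction, so there is no improving ray and the maximum is attained at a vertex.

The optimum lies where 8x - 6y = 11 and -2x - 6y = -19.
Solving simultaneously gives x = 3, y = 13/6.

x = 3, y = 13/6, maximum z = -105/2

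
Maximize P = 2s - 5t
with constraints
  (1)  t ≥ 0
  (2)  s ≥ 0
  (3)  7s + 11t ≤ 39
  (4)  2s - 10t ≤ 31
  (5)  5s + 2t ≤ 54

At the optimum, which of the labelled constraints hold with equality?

(1) and (3)

Corner points and P = 2s - 5t:
  (0, 0) → P = 0
  (39/7, 0) → P = 78/7
  (0, 39/11) → P = -195/11

The maximum is at (39/7, 0). Substituting into each constraint, equality holds for (1) and (3); the remaining constraints have slack.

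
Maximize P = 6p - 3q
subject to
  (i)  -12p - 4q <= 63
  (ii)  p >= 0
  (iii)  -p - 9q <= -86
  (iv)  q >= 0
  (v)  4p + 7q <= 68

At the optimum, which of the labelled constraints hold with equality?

(iii) and (v)

Corner points and P = 6p - 3q:
  (0, 86/9) → P = -86/3
  (0, 68/7) → P = -204/7
  (10/29, 276/29) → P = -768/29

The maximum is at (10/29, 276/29). Substituting into each constraint, equality holds for (iii) and (v); the remaining constraints have slack.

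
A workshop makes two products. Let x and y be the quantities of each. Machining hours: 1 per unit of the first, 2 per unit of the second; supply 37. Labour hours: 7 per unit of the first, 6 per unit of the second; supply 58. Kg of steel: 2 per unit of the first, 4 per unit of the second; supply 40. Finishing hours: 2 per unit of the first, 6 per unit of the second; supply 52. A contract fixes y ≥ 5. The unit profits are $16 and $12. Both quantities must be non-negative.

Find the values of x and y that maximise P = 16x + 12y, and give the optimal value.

x = 4, y = 5, maximum P = 124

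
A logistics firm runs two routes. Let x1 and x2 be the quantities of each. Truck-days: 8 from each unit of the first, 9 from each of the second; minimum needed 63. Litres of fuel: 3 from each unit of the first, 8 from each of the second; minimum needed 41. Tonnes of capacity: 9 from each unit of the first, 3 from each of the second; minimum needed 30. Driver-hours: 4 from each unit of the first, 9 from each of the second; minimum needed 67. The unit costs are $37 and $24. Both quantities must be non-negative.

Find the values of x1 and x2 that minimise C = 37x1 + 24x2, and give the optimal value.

x1 = 1, x2 = 7, minimum C = 205

Vertices and C = 37x1 + 24x2:
  (0, 10) → C = 240
  (67/4, 0) → C = 2479/4
  (1, 7) → C = 205
The feasible region is unbounded (it extends along (0, 1), (1, 0)), but C strictly increases along every unbounded feasible direction, so there is no improving ray and the minimum is attained at a vertex.

At the optimal vertex, 9x1 + 3x2 = 30 and 4x1 + 9x2 = 67.
Solving simultaneously gives x1 = 1, x2 = 7.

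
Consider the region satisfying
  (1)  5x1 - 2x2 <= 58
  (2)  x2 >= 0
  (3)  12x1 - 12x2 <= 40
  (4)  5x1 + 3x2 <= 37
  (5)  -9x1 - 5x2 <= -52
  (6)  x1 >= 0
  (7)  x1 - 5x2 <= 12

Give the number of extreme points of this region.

Intersecting each pair of boundary lines and keeping only the points that satisfy every inequality leaves:
  (47/8, 61/24)
  (103/21, 11/7)
  (0, 37/3)
  (0, 52/5)

4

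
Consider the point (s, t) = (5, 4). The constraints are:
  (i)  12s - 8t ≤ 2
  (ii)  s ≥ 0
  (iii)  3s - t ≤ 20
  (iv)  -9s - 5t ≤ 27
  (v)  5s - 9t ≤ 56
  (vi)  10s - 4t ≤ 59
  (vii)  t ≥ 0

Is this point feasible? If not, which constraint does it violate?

not feasible — violates (i)

Constraint (i): 12s - 8t = 28, which is not ≤ 2. All other constraints are satisfied.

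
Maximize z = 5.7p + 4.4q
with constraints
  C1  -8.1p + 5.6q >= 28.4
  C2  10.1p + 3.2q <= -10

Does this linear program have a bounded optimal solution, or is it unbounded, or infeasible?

unbounded

From the feasible point (-1836/1031, 2573/1031), moving in the direction (-3.2, 10.1) keeps every constraint satisfied while z increases without bound.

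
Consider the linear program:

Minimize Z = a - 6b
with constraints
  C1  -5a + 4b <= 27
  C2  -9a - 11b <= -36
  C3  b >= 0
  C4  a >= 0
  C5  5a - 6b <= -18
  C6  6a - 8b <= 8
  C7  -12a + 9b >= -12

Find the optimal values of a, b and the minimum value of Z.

a = 97, b = 128, minimum Z = -671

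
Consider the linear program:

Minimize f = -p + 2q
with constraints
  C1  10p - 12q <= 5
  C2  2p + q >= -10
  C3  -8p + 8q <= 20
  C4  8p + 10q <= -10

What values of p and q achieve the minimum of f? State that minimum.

Feasible corners and f = -p + 2q:
  (-115/34, -55/17) → f = -105/34
  (-5/14, -5/7) → f = -15/14
  (-25/6, -5/3) → f = 5/6
  (-35/18, 5/9) → f = 55/18

At the optimal vertex, 10p - 12q = 5 and 2p + q = -10.
Solving simultaneously gives p = -115/34, q = -55/17.

p = -115/34, q = -55/17, minimum f = -105/34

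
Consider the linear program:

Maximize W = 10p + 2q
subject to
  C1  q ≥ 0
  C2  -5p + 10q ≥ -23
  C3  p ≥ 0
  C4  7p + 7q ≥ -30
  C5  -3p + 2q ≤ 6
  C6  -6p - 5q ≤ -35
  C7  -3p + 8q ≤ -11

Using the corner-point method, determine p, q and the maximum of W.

p = 37/5, q = 7/5, maximum W = 384/5

Extreme points and W = 10p + 2q:
  (93/17, 37/85) → W = 4724/85
  (37/5, 7/5) → W = 384/5
  (335/63, 13/21) → W = 3428/63

At the optimal vertex, -5p + 10q = -23 and -3p + 8q = -11.
Solving simultaneously gives p = 37/5, q = 7/5.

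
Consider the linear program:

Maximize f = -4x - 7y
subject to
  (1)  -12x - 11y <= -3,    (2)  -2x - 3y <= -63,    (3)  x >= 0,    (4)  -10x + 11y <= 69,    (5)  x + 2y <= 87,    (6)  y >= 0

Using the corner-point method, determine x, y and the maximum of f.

x = 63/2, y = 0, maximum f = -126

Vertices and f = -4x - 7y:
  (243/26, 192/13) → f = -1830/13
  (63/2, 0) → f = -126
  (819/31, 939/31) → f = -9849/31
  (87, 0) → f = -348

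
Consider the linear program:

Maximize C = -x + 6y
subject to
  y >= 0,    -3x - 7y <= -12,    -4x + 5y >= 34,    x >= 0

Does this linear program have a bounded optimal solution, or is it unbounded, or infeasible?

unbounded

From the feasible point (0, 34/5), moving in the direction (0, 1) keeps every constraint satisfied while C increases without bound.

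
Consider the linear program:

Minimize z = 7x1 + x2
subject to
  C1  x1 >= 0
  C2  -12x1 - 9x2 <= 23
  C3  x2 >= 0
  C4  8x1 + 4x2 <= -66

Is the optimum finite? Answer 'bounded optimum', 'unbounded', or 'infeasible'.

The boundaries x1 = 0 and x2 = 0 meet at (0, 0), but that point violates 8x1 + 4x2 ≤ -66. Every candidate vertex is excluded by some other constraint, so the feasible region is empty.

infeasible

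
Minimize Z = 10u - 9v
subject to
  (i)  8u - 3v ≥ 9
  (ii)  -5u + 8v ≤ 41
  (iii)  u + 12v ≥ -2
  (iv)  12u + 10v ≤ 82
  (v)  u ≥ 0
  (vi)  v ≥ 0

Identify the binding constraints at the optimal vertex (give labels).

(i) and (iv)

Feasible corners and Z = 10u - 9v:
  (84/29, 137/29) → Z = -393/29
  (9/8, 0) → Z = 45/4
  (41/6, 0) → Z = 205/3

The minimum is at (84/29, 137/29). Substituting into each constraint, equality holds for (i) and (iv); the remaining constraints have slack.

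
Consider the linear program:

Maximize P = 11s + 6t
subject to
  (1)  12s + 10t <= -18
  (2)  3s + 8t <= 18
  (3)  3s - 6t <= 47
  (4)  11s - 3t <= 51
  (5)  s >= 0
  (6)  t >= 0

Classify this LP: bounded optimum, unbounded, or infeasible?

The boundaries 12s + 10t = -18 and 3s + 8t = 18 meet at (-54/11, 45/11), but that point violates s ≥ 0. Every candidate vertex is excluded by some other constraint, so the feasible region is empty.

infeasible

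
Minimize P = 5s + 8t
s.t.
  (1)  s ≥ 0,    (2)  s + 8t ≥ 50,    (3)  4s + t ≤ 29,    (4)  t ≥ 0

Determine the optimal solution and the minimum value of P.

s = 0, t = 25/4, minimum P = 50

Feasible corners and P = 5s + 8t:
  (0, 25/4) → P = 50
  (0, 29) → P = 232
  (182/31, 171/31) → P = 2278/31

At the optimal vertex, s = 0 and s + 8t = 50.
Solving simultaneously gives s = 0, t = 25/4.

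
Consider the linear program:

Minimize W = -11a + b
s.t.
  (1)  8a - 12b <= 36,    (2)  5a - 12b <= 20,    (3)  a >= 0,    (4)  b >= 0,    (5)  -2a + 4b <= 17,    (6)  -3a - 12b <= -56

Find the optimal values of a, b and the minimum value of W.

a = 87/2, b = 26, minimum W = -905/2

Corner points and W = -11a + b:
  (87/2, 26) → W = -905/2
  (92/11, 85/33) → W = -2951/33
  (5/9, 163/36) → W = -19/12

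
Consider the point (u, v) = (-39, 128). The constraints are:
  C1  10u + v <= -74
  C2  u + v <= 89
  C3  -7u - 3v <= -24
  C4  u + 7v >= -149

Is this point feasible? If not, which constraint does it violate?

C1: -262 ≤ -74 ✓
C2: 89 ≤ 89 ✓
C3: -111 ≤ -24 ✓
C4: 857 ≥ -149 ✓

feasible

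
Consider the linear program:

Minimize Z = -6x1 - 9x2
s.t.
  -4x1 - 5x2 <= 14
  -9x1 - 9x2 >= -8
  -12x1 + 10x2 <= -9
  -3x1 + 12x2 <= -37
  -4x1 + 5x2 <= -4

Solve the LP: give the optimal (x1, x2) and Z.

x1 = 143/45, x2 = -103/45, minimum Z = 23/15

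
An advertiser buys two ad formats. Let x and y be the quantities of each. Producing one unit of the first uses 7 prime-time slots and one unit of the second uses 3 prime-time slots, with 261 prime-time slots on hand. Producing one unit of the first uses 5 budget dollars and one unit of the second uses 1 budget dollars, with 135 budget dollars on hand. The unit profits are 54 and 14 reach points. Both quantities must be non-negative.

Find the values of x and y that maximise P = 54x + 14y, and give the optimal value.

x = 18, y = 45, maximum P = 1602

Extreme points and P = 54x + 14y:
  (0, 0) → P = 0
  (0, 87) → P = 1218
  (27, 0) → P = 1458
  (18, 45) → P = 1602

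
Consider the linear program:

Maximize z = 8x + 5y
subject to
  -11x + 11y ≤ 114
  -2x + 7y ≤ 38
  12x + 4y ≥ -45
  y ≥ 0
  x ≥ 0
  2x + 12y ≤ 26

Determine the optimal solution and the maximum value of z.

Vertices and z = 8x + 5y:
  (0, 0) → z = 0
  (13, 0) → z = 104
  (0, 13/6) → z = 65/6

The optimum lies where y = 0 and 2x + 12y = 26.
Solving simultaneously gives x = 13, y = 0.

x = 13, y = 0, maximum z = 104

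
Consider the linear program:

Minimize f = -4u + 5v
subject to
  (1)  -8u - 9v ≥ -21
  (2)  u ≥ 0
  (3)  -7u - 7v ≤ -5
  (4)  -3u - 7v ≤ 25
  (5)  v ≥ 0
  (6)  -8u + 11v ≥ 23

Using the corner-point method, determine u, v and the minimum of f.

u = 3/20, v = 11/5, minimum f = 52/5

Extreme points and f = -4u + 5v:
  (0, 7/3) → f = 35/3
  (3/20, 11/5) → f = 52/5
  (0, 23/11) → f = 115/11

The optimum lies where -8u - 9v = -21 and -8u + 11v = 23.
Solving simultaneously gives u = 3/20, v = 11/5.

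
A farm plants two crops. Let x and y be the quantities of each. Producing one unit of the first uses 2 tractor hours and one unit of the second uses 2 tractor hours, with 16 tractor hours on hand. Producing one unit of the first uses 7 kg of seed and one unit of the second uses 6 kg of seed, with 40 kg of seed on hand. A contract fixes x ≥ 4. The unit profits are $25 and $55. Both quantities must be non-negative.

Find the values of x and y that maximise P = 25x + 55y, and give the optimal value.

Vertices and P = 25x + 55y:
  (40/7, 0) → P = 1000/7
  (4, 0) → P = 100
  (4, 2) → P = 210

The binding constraints are 7x + 6y = 40 and x = 4.
Solving simultaneously gives x = 4, y = 2.

x = 4, y = 2, maximum P = 210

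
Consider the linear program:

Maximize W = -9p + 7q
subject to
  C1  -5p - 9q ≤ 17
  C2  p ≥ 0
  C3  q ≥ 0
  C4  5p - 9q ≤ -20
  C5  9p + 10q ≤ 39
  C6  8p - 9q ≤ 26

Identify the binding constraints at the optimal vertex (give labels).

Feasible corners and W = -9p + 7q:
  (0, 20/9) → W = 140/9
  (0, 39/10) → W = 273/10
  (151/131, 375/131) → W = 1266/131

The maximum is at (0, 39/10). Substituting into each constraint, equality holds for C2 and C5; the remaining constraints have slack.

C2 and C5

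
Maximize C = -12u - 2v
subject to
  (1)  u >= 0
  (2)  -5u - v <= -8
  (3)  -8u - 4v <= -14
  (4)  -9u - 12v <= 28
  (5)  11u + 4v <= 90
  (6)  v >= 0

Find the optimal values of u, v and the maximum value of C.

Extreme points and C = -12u - 2v:
  (0, 8) → C = -16
  (0, 45/2) → C = -45
  (3/2, 1/2) → C = -19
  (7/4, 0) → C = -21
  (90/11, 0) → C = -1080/11

The optimum lies where u = 0 and -5u - v = -8.
Solving simultaneously gives u = 0, v = 8.

u = 0, v = 8, maximum C = -16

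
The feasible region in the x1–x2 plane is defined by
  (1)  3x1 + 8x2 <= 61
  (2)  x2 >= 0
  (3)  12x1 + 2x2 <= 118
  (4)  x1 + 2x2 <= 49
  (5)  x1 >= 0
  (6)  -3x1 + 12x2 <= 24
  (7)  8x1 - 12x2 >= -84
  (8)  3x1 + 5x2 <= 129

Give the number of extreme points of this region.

5

Intersecting each pair of boundary lines and keeping only the points that satisfy every inequality leaves:
  (137/15, 21/5)
  (9, 17/4)
  (59/6, 0)
  (0, 0)
  (0, 2)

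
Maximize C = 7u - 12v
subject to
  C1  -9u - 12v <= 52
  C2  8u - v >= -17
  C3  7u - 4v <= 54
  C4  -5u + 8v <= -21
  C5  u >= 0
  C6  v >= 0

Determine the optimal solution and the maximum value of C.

Vertices and C = 7u - 12v:
  (29/3, 41/12) → C = 80/3
  (54/7, 0) → C = 54
  (21/5, 0) → C = 147/5

At the optimal vertex, 7u - 4v = 54 and v = 0.
Solving simultaneously gives u = 54/7, v = 0.

u = 54/7, v = 0, maximum C = 54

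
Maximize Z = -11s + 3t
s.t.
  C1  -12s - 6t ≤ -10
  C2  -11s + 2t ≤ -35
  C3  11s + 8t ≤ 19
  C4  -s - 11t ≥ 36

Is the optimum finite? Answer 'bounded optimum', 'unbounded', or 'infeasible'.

bounded optimum

Vertices and Z = -11s + 3t:
  (163/63, -221/63) → Z = -2456/63
  (497/113, -415/113) → Z = -6712/113
The feasible region has finitely many vertices and no improving ray; the maximum is -2456/63 at (163/63, -221/63).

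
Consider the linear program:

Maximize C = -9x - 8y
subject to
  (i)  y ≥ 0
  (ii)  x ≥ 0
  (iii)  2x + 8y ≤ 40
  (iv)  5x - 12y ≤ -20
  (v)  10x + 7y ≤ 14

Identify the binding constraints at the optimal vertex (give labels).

Vertices and C = -9x - 8y:
  (0, 5/3) → C = -40/3
  (0, 2) → C = -16
  (28/155, 54/31) → C = -2412/155

The maximum is at (0, 5/3). Substituting into each constraint, equality holds for (ii) and (iv); the remaining constraints have slack.

(ii) and (iv)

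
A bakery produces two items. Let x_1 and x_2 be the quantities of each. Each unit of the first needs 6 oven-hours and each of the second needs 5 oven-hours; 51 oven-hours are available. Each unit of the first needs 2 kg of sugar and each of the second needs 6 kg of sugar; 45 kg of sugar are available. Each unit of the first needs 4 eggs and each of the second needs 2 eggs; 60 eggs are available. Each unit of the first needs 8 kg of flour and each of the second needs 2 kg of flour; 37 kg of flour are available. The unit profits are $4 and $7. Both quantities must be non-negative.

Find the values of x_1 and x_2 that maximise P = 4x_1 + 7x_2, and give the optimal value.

Corner points and P = 4x_1 + 7x_2:
  (0, 0) → P = 0
  (0, 15/2) → P = 105/2
  (37/8, 0) → P = 37/2
  (3, 13/2) → P = 115/2

x_1 = 3, x_2 = 13/2, maximum P = 115/2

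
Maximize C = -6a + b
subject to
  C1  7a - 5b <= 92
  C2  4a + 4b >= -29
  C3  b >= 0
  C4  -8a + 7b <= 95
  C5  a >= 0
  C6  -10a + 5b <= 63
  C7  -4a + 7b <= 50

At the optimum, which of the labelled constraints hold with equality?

Corner points and C = -6a + b:
  (92/7, 0) → C = -552/7
  (894/29, 718/29) → C = -4646/29
  (0, 0) → C = 0
  (0, 50/7) → C = 50/7

The maximum is at (0, 50/7). Substituting into each constraint, equality holds for C5 and C7; the remaining constraints have slack.

C5 and C7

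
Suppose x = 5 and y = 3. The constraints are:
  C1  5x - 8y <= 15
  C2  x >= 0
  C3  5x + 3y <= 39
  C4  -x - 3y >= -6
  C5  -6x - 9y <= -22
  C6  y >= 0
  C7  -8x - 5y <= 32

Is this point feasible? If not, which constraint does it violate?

not feasible — violates C4

Constraint C4: -x - 3y = -14, which is not ≥ -6. All other constraints are satisfied.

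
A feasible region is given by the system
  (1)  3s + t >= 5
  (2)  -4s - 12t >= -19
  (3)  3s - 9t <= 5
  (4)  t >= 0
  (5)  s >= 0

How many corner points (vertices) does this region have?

3

Of the 10 pairwise boundary intersections, those satisfying every inequality are:
  (41/32, 37/32)
  (5/3, 0)
  (77/24, 37/72)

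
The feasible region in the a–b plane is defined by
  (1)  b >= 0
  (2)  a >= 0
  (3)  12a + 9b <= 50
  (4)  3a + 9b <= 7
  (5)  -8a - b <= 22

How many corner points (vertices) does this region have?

3

The feasible vertices (each the meet of two boundaries and inside every other half-plane) are:
  (0, 0)
  (7/3, 0)
  (0, 7/9)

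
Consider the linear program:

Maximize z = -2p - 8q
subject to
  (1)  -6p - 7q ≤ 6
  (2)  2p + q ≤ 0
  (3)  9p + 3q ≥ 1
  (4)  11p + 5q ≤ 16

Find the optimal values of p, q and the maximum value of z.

At the optimal vertex, -6p - 7q = 6 and 2p + q = 0.
Solving simultaneously gives p = 3/4, q = -3/2.

p = 3/4, q = -3/2, maximum z = 21/2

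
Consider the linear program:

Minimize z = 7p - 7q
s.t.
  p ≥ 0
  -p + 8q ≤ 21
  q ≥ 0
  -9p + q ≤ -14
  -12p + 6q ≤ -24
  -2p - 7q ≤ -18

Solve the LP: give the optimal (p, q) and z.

p = 53/15, q = 46/15, minimum z = 49/15

Vertices and z = 7p - 7q:
  (53/15, 46/15) → z = 49/15
  (9, 0) → z = 63
  (23/8, 7/4) → z = 63/8
The feasible region is unbounded (it extends along (8, 1), (1, 0)), but z strictly increases along every unbounded feasible direction, so there is no improving ray and the minimum is attained at a vertex.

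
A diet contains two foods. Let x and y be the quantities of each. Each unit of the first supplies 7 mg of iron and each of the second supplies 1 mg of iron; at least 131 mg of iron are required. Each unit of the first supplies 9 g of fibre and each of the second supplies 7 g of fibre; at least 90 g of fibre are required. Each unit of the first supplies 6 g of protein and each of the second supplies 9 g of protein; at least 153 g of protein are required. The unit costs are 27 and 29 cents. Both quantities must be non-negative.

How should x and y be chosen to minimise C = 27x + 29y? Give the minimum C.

Vertices and C = 27x + 29y:
  (0, 131) → C = 3799
  (51/2, 0) → C = 1377/2
  (18, 5) → C = 631
The feasible region is unbounded (it extends along (0, 1), (1, 0)), but C strictly increases along every unbounded feasible direction, so there is no improving ray and the minimum is attained at a vertex.

The binding constraints are 7x + y = 131 and 6x + 9y = 153.
Solving simultaneously gives x = 18, y = 5.

x = 18, y = 5, minimum C = 631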